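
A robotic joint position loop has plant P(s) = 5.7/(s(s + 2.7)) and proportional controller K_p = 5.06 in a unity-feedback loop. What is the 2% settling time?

T_s ≈ 2.96 s

From 1 + K_pP(s) = 0: s² + 2.7s + 28.84 = 0 ⇒ ω_n = 5.37, ζ = 0.2514.
2% settling time T_s ≈ 4/(ζω_n) = 4/1.35 = 2.96 s.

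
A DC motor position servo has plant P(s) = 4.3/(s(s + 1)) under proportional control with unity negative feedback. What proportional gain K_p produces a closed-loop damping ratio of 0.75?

Closed-loop characteristic equation: s² + 1s + K_p·4.3 = 0.
So ω_n = √(4.3K_p) and 2ζω_n = 1, giving ζ = 1/(2√(4.3K_p)).
Setting ζ = 0.75: √(4.3K_p) = 1/(2·0.75) = 0.6667, so K_p = 0.4444/4.3 = 0.103.

K_p = 0.103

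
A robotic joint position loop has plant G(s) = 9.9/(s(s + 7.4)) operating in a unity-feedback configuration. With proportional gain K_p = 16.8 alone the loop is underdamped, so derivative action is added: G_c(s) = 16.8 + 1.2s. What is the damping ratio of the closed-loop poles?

ζ = 0.747

Forward path: (16.8 + 1.2s)·9.9/(s(s+7.4)). The closed-loop characteristic equation is s² + (7.4 + 9.9·1.2)s + 9.9·16.8 = 0.
That is s² + 19.28s + 166.3 = 0, so ω_n = 12.9 rad/s and ζ = 19.28/(2·12.9) = 0.7475.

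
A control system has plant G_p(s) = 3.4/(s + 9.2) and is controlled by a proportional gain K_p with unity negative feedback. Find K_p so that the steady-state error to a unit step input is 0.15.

For a type-0 loop with proportional control, e_ss = 1/(1 + K_p·G_p(0)).
G_p(0) = 0.3696. Require 1/(1 + K_p·0.3696) = 0.15, so 1 + 0.3696·K_p = 6.667.
K_p = (6.667 − 1)/0.3696 = 15.3.

K_p = 15.3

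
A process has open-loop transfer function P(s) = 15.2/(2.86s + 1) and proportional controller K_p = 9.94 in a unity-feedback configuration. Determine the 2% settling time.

Closed loop: T(s) = K_p·P/(1+K_p·P) = 151.1/(2.86s + 1 + 151.1), with pole at s = −(1 + 151.1)/2.86 = −53.18.
τ = 1/53.18 = 0.0188 s, so 2% settling time ≈ 4τ = 0.0752 s.

T_s ≈ 0.0752 s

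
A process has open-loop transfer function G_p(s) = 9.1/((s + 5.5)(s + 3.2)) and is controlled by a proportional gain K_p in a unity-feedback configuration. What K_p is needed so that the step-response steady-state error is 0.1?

The loop is type 0, so e_ss(step) = 1/(1 + K_pos) with K_pos = K_p·G_p(0).
G_p(0) = 0.517. Require 1/(1 + K_p·0.517) = 0.1, so 1 + 0.517·K_p = 10.
K_p = (10 − 1)/0.517 = 17.4.

K_p = 17.4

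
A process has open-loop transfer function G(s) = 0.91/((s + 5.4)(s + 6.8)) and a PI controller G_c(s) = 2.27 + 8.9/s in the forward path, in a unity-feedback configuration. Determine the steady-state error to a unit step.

The open loop G_c(s)G(s) has a pole at the origin (type 1), so the static position error constant is infinite and e_ss = 1/(1+∞) = 0.

0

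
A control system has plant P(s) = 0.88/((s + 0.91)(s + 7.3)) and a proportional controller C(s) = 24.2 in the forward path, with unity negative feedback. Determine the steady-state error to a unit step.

The loop is type 0. Static position error constant K_pos = C(0)·P(0) = 24.2·0.1325 = 3.206.
Steady-state error to a unit step: e_ss = 1/(1+K_pos) = 1/4.206 = 0.238.

0.238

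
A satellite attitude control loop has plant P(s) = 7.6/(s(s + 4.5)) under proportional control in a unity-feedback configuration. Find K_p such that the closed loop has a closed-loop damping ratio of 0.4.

Closed-loop characteristic equation: s² + 4.5s + K_p·7.6 = 0.
So ω_n = √(7.6K_p) and 2ζω_n = 4.5, giving ζ = 4.5/(2√(7.6K_p)).
Setting ζ = 0.4: √(7.6K_p) = 4.5/(2·0.4) = 5.625, so K_p = 31.64/7.6 = 4.16.

K_p = 4.16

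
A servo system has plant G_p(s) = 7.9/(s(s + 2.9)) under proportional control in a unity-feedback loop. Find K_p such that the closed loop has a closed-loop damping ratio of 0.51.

Closed-loop characteristic equation: s² + 2.9s + K_p·7.9 = 0.
So ω_n = √(7.9K_p) and 2ζω_n = 2.9, giving ζ = 2.9/(2√(7.9K_p)).
Setting ζ = 0.51: √(7.9K_p) = 2.9/(2·0.51) = 2.843, so K_p = 8.083/7.9 = 1.02.

K_p = 1.02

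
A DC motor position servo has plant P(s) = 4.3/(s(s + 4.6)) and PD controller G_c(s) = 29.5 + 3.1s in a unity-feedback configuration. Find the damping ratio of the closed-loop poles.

Forward path: (29.5 + 3.1s)·4.3/(s(s+4.6)). The closed-loop characteristic equation is s² + (4.6 + 4.3·3.1)s + 4.3·29.5 = 0.
That is s² + 17.93s + 126.8 = 0, so ω_n = 11.26 rad/s and ζ = 17.93/(2·11.26) = 0.796.

ζ = 0.796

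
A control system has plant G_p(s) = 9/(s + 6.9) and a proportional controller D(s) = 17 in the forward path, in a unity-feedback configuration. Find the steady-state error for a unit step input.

0.0432

The loop is type 0. Static position error constant K_pos = D(0)·G_p(0) = 17·1.304 = 22.17.
Steady-state error to a unit step: e_ss = 1/(1+K_pos) = 1/23.17 = 0.0432.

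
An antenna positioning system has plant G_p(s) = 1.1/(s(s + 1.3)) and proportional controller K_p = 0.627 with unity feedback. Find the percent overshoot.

1.92%

The closed-loop denominator s² + 1.3s + 0.6897 gives ω_n = √0.6897 = 0.8305 and ζ = 1.3/(2ω_n) = 0.7827.
%OS = 100·exp(−πζ/√(1−ζ²)) = 100·exp(−π·0.7827/√0.3874) = 1.92%.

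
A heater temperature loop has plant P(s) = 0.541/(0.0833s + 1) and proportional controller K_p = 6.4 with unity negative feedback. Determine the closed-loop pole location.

Closed loop: T(s) = K_p·P/(1+K_p·P) = 3.462/(0.0833s + 1 + 3.462), with pole at s = −(1 + 3.462)/0.0833 = −53.57.

s = -53.57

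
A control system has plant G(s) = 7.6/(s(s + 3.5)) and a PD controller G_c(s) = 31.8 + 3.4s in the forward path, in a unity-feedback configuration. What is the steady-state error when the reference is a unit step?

0

The open loop G_c(s)G(s) has a pole at the origin (type 1), so the static position error constant is infinite and e_ss = 1/(1+∞) = 0.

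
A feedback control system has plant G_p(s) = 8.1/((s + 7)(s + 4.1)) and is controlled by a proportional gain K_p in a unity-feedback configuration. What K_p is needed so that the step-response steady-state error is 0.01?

K_p = 351

The loop is type 0, so e_ss(step) = 1/(1 + K_pos) with K_pos = K_p·G_p(0).
G_p(0) = 0.2822. Require 1/(1 + K_p·0.2822) = 0.01, so 1 + 0.2822·K_p = 100.
K_p = (100 − 1)/0.2822 = 351.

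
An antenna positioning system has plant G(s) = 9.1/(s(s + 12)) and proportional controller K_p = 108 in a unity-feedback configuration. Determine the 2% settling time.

From 1 + K_pG(s) = 0: s² + 12s + 982.8 = 0 ⇒ ω_n = 31.35, ζ = 0.1914.
2% settling time T_s ≈ 4/(ζω_n) = 4/6 = 0.667 s.

T_s ≈ 0.667 s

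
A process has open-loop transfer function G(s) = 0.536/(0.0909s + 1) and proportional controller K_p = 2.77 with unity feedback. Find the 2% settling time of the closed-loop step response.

T_s ≈ 0.146 s

Closed loop: T(s) = K_p·G/(1+K_p·G) = 1.485/(0.0909s + 1 + 1.485), with pole at s = −(1 + 1.485)/0.0909 = −27.33.
τ = 1/27.33 = 0.03658 s, so 2% settling time ≈ 4τ = 0.146 s.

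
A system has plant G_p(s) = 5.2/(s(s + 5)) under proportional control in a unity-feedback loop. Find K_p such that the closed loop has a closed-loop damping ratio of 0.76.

K_p = 2.08

Closed-loop characteristic equation: s² + 5s + K_p·5.2 = 0.
So ω_n = √(5.2K_p) and 2ζω_n = 5, giving ζ = 5/(2√(5.2K_p)).
Setting ζ = 0.76: √(5.2K_p) = 5/(2·0.76) = 3.289, so K_p = 10.82/5.2 = 2.08.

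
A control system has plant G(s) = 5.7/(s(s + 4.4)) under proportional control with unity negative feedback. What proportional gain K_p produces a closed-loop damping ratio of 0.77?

Closed-loop characteristic equation: s² + 4.4s + K_p·5.7 = 0.
So ω_n = √(5.7K_p) and 2ζω_n = 4.4, giving ζ = 4.4/(2√(5.7K_p)).
Setting ζ = 0.77: √(5.7K_p) = 4.4/(2·0.77) = 2.857, so K_p = 8.163/5.7 = 1.43.

K_p = 1.43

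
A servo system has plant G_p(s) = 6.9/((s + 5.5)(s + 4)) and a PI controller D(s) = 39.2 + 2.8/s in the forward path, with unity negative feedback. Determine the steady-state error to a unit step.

The open loop D(s)G_p(s) has a pole at the origin (type 1), so the static position error constant is infinite and e_ss = 1/(1+∞) = 0.

0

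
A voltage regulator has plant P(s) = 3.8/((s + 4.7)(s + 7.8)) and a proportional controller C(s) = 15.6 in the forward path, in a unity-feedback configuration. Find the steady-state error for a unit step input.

0.382

The loop is type 0. Static position error constant K_pos = C(0)·P(0) = 15.6·0.1037 = 1.617.
Steady-state error to a unit step: e_ss = 1/(1+K_pos) = 1/2.617 = 0.382.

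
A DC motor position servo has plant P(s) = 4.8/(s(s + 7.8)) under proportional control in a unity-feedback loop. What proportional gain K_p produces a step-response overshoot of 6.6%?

K_p = 7.4

From %OS = 100·exp(−πζ/√(1−ζ²)) = 6.6%, ζ = −ln(0.066)/√(π²+ln²(0.066)) = 0.6543.
Characteristic equation s² + 7.8s + 4.8K_p = 0 gives ζ = 7.8/(2√(4.8K_p)).
Setting ζ = 0.6543: √(4.8K_p) = 7.8/(2·0.6543) = 5.961, so K_p = 35.53/4.8 = 7.4.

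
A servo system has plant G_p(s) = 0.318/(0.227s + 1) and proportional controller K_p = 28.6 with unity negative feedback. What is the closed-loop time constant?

τ = 0.0225 s

Closed loop: T(s) = K_p·G_p/(1+K_p·G_p) = 9.095/(0.227s + 1 + 9.095), with pole at s = −(1 + 9.095)/0.227 = −44.47.
Closed-loop time constant τ = 1/44.47 = 0.0225 s.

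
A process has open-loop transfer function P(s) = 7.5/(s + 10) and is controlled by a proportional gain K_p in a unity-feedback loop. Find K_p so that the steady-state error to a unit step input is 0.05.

K_p = 25.3

The loop is type 0, so e_ss(step) = 1/(1 + K_pos) with K_pos = K_p·P(0).
P(0) = 0.75. Require 1/(1 + K_p·0.75) = 0.05, so 1 + 0.75·K_p = 20.
K_p = (20 − 1)/0.75 = 25.3.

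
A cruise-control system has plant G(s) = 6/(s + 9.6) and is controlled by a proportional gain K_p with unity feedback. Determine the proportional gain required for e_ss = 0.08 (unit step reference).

K_p = 18.4

For a type-0 loop with proportional control, e_ss = 1/(1 + K_p·G(0)).
G(0) = 0.625. Require 1/(1 + K_p·0.625) = 0.08, so 1 + 0.625·K_p = 12.5.
K_p = (12.5 − 1)/0.625 = 18.4.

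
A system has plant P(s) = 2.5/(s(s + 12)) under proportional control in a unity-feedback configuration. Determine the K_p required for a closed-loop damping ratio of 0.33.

Closed-loop characteristic equation: s² + 12s + K_p·2.5 = 0.
So ω_n = √(2.5K_p) and 2ζω_n = 12, giving ζ = 12/(2√(2.5K_p)).
Setting ζ = 0.33: √(2.5K_p) = 12/(2·0.33) = 18.18, so K_p = 330.6/2.5 = 132.

K_p = 132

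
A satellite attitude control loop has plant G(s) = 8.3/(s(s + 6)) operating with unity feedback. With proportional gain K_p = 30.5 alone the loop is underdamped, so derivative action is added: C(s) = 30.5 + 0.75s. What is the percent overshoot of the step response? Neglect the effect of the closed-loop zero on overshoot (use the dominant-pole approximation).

Forward path: (30.5 + 0.75s)·8.3/(s(s+6)). The closed-loop characteristic equation is s² + (6 + 8.3·0.75)s + 8.3·30.5 = 0.
That is s² + 12.23s + 253.2 = 0, so ω_n = 15.91 rad/s and ζ = 12.23/(2·15.91) = 0.3842.
%OS = 100·exp(−πζ/√(1−ζ²)) = 27.1%.

27.1%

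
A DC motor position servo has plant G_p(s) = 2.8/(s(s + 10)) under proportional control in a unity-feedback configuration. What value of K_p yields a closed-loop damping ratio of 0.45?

K_p = 44.1

Closed-loop characteristic equation: s² + 10s + K_p·2.8 = 0.
So ω_n = √(2.8K_p) and 2ζω_n = 10, giving ζ = 10/(2√(2.8K_p)).
Setting ζ = 0.45: √(2.8K_p) = 10/(2·0.45) = 11.11, so K_p = 123.5/2.8 = 44.1.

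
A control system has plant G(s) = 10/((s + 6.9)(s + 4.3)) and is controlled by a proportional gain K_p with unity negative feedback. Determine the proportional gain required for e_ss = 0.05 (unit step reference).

K_p = 56.4

Steady-state error for a unit step on this type-0 loop is 1/(1 + K_p·G(0)).
G(0) = 0.337. Require 1/(1 + K_p·0.337) = 0.05, so 1 + 0.337·K_p = 20.
K_p = (20 − 1)/0.337 = 56.4.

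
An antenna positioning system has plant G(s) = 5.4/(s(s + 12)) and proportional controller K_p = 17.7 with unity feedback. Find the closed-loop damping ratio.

With unity feedback the closed-loop characteristic equation is s² + 12s + 17.7·5.4 = s² + 12s + 95.58 = 0.
Matching s² + 2ζω_n s + ω_n²: ω_n = √95.58 = 9.777 rad/s and 2ζω_n = 12, so ζ = 12/(2·9.777) = 0.614.

ζ = 0.614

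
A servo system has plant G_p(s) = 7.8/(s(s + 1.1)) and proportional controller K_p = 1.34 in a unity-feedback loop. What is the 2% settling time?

T_s ≈ 7.27 s

Closed-loop characteristic equation: s² + 1.1s + 10.45 = 0, so ω_n = 3.233 rad/s and ζ = 1.1/(2·3.233) = 0.1701.
2% settling time T_s ≈ 4/(ζω_n) = 4/0.55 = 7.27 s.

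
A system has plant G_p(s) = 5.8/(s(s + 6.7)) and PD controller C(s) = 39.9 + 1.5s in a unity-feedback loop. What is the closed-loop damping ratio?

Forward path: (39.9 + 1.5s)·5.8/(s(s+6.7)). The closed-loop characteristic equation is s² + (6.7 + 5.8·1.5)s + 5.8·39.9 = 0.
That is s² + 15.4s + 231.4 = 0, so ω_n = 15.21 rad/s and ζ = 15.4/(2·15.21) = 0.5062.

ζ = 0.506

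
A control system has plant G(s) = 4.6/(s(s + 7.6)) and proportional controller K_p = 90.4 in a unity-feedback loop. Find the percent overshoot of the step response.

55.1%

Closed-loop characteristic equation: s² + 7.6s + 415.8 = 0, so ω_n = 20.39 rad/s and ζ = 7.6/(2·20.39) = 0.1863.
%OS = 100·exp(−πζ/√(1−ζ²)) = 100·exp(−π·0.1863/√0.9653) = 55.1%.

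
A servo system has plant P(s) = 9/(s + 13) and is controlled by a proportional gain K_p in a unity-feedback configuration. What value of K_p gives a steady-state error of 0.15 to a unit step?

K_p = 8.19

For a type-0 loop with proportional control, e_ss = 1/(1 + K_p·P(0)).
P(0) = 0.6923. Require 1/(1 + K_p·0.6923) = 0.15, so 1 + 0.6923·K_p = 6.667.
K_p = (6.667 − 1)/0.6923 = 8.19.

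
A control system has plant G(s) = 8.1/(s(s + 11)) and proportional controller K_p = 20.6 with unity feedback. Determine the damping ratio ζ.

ζ = 0.426

1 + K_p·G(s) = 0 gives s² + 11s + 166.9 = 0.
Matching s² + 2ζω_n s + ω_n²: ω_n = √166.9 = 12.92 rad/s and 2ζω_n = 11, so ζ = 11/(2·12.92) = 0.426.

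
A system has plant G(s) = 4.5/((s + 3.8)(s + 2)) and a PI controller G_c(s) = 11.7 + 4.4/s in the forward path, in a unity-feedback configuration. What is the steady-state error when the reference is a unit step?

0

The open loop G_c(s)G(s) has a pole at the origin (type 1), so the static position error constant is infinite and e_ss = 1/(1+∞) = 0.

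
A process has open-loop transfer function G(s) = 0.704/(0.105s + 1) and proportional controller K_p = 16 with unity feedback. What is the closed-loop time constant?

Closed loop: T(s) = K_p·G/(1+K_p·G) = 11.26/(0.105s + 1 + 11.26), with pole at s = −(1 + 11.26)/0.105 = −116.8.
Closed-loop time constant τ = 1/116.8 = 0.00856 s.

τ = 0.00856 s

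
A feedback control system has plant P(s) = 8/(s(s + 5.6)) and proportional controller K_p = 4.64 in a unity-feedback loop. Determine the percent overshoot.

The closed-loop denominator s² + 5.6s + 37.12 gives ω_n = √37.12 = 6.093 and ζ = 5.6/(2ω_n) = 0.4596.
%OS = 100·exp(−πζ/√(1−ζ²)) = 100·exp(−π·0.4596/√0.7888) = 19.7%.

19.7%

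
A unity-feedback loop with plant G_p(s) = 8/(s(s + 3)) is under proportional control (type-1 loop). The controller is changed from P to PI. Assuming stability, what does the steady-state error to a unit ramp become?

The integrator raises the loop to type 2, so K_v → ∞ and e_ss to a ramp is zero.

0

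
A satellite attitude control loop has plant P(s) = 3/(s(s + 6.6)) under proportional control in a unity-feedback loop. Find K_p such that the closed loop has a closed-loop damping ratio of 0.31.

K_p = 37.8

Closed-loop characteristic equation: s² + 6.6s + K_p·3 = 0.
So ω_n = √(3K_p) and 2ζω_n = 6.6, giving ζ = 6.6/(2√(3K_p)).
Setting ζ = 0.31: √(3K_p) = 6.6/(2·0.31) = 10.65, so K_p = 113.3/3 = 37.8.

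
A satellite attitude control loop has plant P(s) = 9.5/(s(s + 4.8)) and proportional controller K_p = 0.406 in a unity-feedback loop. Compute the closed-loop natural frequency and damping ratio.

1 + K_p·P(s) = 0 gives s² + 4.8s + 3.857 = 0.
Matching s² + 2ζω_n s + ω_n²: ω_n = √3.857 = 1.964 rad/s and 2ζω_n = 4.8, so ζ = 4.8/(2·1.964) = 1.22.

ω_n = 1.96 rad/s, ζ = 1.22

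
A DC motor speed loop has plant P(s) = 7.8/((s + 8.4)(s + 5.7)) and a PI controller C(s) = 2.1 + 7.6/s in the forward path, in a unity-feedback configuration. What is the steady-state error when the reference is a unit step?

The open loop C(s)P(s) has a pole at the origin (type 1), so the static position error constant is infinite and e_ss = 1/(1+∞) = 0.

0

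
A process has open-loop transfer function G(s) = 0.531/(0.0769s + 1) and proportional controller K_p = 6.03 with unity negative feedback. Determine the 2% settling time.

T_s ≈ 0.0732 s

Closed loop: T(s) = K_p·G/(1+K_p·G) = 3.202/(0.0769s + 1 + 3.202), with pole at s = −(1 + 3.202)/0.0769 = −54.64.
τ = 1/54.64 = 0.0183 s, so 2% settling time ≈ 4τ = 0.0732 s.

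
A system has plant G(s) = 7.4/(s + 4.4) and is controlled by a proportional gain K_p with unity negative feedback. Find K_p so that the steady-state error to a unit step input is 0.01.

K_p = 58.9

The loop is type 0, so e_ss(step) = 1/(1 + K_pos) with K_pos = K_p·G(0).
G(0) = 1.682. Require 1/(1 + K_p·1.682) = 0.01, so 1 + 1.682·K_p = 100.
K_p = (100 − 1)/1.682 = 58.9.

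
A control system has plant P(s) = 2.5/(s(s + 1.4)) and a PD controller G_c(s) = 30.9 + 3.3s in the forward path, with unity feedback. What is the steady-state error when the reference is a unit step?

0

The open loop G_c(s)P(s) has a pole at the origin (type 1), so the static position error constant is infinite and e_ss = 1/(1+∞) = 0.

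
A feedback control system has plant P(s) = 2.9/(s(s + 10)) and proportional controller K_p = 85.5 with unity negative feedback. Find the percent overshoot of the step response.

From 1 + K_pP(s) = 0: s² + 10s + 247.9 = 0 ⇒ ω_n = 15.75, ζ = 0.3175.
%OS = 100·exp(−πζ/√(1−ζ²)) = 100·exp(−π·0.3175/√0.8992) = 34.9%.

34.9%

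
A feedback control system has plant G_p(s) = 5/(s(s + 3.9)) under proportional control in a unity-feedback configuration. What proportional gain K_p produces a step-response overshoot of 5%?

K_p = 1.6

From %OS = 100·exp(−πζ/√(1−ζ²)) = 5%, ζ = −ln(0.05)/√(π²+ln²(0.05)) = 0.6901.
Characteristic equation s² + 3.9s + 5K_p = 0 gives ζ = 3.9/(2√(5K_p)).
Setting ζ = 0.6901: √(5K_p) = 3.9/(2·0.6901) = 2.826, so K_p = 7.984/5 = 1.6.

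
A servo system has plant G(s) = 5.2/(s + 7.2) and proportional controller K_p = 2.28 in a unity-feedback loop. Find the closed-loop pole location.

Closed-loop transfer function: T(s) = K_p·G(s)/(1 + K_p·G(s)) = 11.86/(s + 7.2 + 11.86) = 11.86/(s + 19.06).
The closed-loop pole is at s = −19.06.

s = -19.06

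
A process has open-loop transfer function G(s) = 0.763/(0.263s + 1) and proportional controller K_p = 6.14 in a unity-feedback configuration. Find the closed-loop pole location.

Closed loop: T(s) = K_p·G/(1+K_p·G) = 4.685/(0.263s + 1 + 4.685), with pole at s = −(1 + 4.685)/0.263 = −21.62.

s = -21.62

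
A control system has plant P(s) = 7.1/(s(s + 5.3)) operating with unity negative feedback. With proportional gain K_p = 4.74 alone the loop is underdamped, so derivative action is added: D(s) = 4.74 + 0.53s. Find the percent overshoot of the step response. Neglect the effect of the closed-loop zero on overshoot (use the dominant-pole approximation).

1.96%

Forward path: (4.74 + 0.53s)·7.1/(s(s+5.3)). The closed-loop characteristic equation is s² + (5.3 + 7.1·0.53)s + 7.1·4.74 = 0.
That is s² + 9.063s + 33.65 = 0, so ω_n = 5.801 rad/s and ζ = 9.063/(2·5.801) = 0.7811.
%OS = 100·exp(−πζ/√(1−ζ²)) = 1.96%.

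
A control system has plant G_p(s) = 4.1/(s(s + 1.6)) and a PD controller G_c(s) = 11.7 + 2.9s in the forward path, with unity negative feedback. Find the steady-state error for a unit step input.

0

The open loop G_c(s)G_p(s) has a pole at the origin (type 1), so the static position error constant is infinite and e_ss = 1/(1+∞) = 0.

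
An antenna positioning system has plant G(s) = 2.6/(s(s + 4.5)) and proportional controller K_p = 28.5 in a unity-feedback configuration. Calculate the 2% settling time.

Closed-loop characteristic equation: s² + 4.5s + 74.1 = 0, so ω_n = 8.608 rad/s and ζ = 4.5/(2·8.608) = 0.2614.
2% settling time T_s ≈ 4/(ζω_n) = 4/2.25 = 1.78 s.

T_s ≈ 1.78 s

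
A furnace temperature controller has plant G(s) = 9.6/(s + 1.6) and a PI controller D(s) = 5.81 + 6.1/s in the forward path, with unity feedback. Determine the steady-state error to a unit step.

The open loop D(s)G(s) has a pole at the origin (type 1), so the static position error constant is infinite and e_ss = 1/(1+∞) = 0.

0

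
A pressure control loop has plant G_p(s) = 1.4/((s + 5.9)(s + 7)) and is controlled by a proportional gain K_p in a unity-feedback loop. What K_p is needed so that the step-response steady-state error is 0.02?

The loop is type 0, so e_ss(step) = 1/(1 + K_pos) with K_pos = K_p·G_p(0).
G_p(0) = 0.0339. Require 1/(1 + K_p·0.0339) = 0.02, so 1 + 0.0339·K_p = 50.
K_p = (50 − 1)/0.0339 = 1450.

K_p = 1450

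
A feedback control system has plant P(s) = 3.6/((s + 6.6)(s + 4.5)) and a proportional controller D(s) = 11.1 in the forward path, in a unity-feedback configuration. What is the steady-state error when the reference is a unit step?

The loop is type 0. Static position error constant K_pos = D(0)·P(0) = 11.1·0.1212 = 1.345.
Steady-state error to a unit step: e_ss = 1/(1+K_pos) = 1/2.345 = 0.426.

0.426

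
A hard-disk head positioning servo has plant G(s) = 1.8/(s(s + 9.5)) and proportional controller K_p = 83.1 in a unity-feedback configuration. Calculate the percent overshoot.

26.6%

Closed-loop characteristic equation: s² + 9.5s + 149.6 = 0, so ω_n = 12.23 rad/s and ζ = 9.5/(2·12.23) = 0.3884.
%OS = 100·exp(−πζ/√(1−ζ²)) = 100·exp(−π·0.3884/√0.8492) = 26.6%.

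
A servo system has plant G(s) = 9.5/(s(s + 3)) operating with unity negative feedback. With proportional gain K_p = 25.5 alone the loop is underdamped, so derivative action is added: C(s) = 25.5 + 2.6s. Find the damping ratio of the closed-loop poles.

ζ = 0.89

Forward path: (25.5 + 2.6s)·9.5/(s(s+3)). The closed-loop characteristic equation is s² + (3 + 9.5·2.6)s + 9.5·25.5 = 0.
That is s² + 27.7s + 242.2 = 0, so ω_n = 15.56 rad/s and ζ = 27.7/(2·15.56) = 0.8899.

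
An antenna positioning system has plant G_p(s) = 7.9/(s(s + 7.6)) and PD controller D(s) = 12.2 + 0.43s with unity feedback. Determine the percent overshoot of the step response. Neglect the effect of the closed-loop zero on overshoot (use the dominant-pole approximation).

Forward path: (12.2 + 0.43s)·7.9/(s(s+7.6)). The closed-loop characteristic equation is s² + (7.6 + 7.9·0.43)s + 7.9·12.2 = 0.
That is s² + 11s + 96.38 = 0, so ω_n = 9.817 rad/s and ζ = 11/(2·9.817) = 0.5601.
%OS = 100·exp(−πζ/√(1−ζ²)) = 12%.

12%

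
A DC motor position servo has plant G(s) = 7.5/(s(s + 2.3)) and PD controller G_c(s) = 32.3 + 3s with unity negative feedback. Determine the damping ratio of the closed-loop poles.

Forward path: (32.3 + 3s)·7.5/(s(s+2.3)). The closed-loop characteristic equation is s² + (2.3 + 7.5·3)s + 7.5·32.3 = 0.
That is s² + 24.8s + 242.2 = 0, so ω_n = 15.56 rad/s and ζ = 24.8/(2·15.56) = 0.7967.

ζ = 0.797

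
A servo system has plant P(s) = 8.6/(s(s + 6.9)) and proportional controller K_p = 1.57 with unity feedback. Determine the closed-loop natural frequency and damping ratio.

The closed-loop denominator is s(s+6.9) + 1.57·8.6 = s² + 6.9s + 13.5.
Matching s² + 2ζω_n s + ω_n²: ω_n = √13.5 = 3.675 rad/s and 2ζω_n = 6.9, so ζ = 6.9/(2·3.675) = 0.939.

ω_n = 3.67 rad/s, ζ = 0.939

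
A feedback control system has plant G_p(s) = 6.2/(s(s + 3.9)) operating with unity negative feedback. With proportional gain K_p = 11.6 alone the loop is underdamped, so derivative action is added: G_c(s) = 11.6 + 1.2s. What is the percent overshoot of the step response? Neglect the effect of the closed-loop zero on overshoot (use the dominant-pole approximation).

5.93%

Forward path: (11.6 + 1.2s)·6.2/(s(s+3.9)). The closed-loop characteristic equation is s² + (3.9 + 6.2·1.2)s + 6.2·11.6 = 0.
That is s² + 11.34s + 71.92 = 0, so ω_n = 8.481 rad/s and ζ = 11.34/(2·8.481) = 0.6686.
%OS = 100·exp(−πζ/√(1−ζ²)) = 5.93%.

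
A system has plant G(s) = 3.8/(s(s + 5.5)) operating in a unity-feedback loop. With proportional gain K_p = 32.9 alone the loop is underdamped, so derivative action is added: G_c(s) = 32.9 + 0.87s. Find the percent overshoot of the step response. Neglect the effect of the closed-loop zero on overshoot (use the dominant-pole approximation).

Forward path: (32.9 + 0.87s)·3.8/(s(s+5.5)). The closed-loop characteristic equation is s² + (5.5 + 3.8·0.87)s + 3.8·32.9 = 0.
That is s² + 8.806s + 125 = 0, so ω_n = 11.18 rad/s and ζ = 8.806/(2·11.18) = 0.3938.
%OS = 100·exp(−πζ/√(1−ζ²)) = 26%.

26%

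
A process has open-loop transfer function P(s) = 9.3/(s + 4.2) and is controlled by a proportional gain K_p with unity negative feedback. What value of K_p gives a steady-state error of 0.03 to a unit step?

The loop is type 0, so e_ss(step) = 1/(1 + K_pos) with K_pos = K_p·P(0).
P(0) = 2.214. Require 1/(1 + K_p·2.214) = 0.03, so 1 + 2.214·K_p = 33.33.
K_p = (33.33 − 1)/2.214 = 14.6.

K_p = 14.6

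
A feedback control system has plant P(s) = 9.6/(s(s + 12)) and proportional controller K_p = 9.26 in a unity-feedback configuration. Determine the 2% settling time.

T_s ≈ 0.667 s

The closed-loop denominator s² + 12s + 88.9 gives ω_n = √88.9 = 9.428 and ζ = 12/(2ω_n) = 0.6364.
2% settling time T_s ≈ 4/(ζω_n) = 4/6 = 0.667 s.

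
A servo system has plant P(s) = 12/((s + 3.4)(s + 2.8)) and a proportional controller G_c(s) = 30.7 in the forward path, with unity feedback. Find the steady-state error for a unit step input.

The loop is type 0. Static position error constant K_pos = G_c(0)·P(0) = 30.7·1.261 = 38.7.
Steady-state error to a unit step: e_ss = 1/(1+K_pos) = 1/39.7 = 0.0252.

0.0252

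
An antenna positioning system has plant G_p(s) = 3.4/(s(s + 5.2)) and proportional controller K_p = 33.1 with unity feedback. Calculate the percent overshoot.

Closed-loop characteristic equation: s² + 5.2s + 112.5 = 0, so ω_n = 10.61 rad/s and ζ = 5.2/(2·10.61) = 0.2451.
%OS = 100·exp(−πζ/√(1−ζ²)) = 100·exp(−π·0.2451/√0.9399) = 45.2%.

45.2%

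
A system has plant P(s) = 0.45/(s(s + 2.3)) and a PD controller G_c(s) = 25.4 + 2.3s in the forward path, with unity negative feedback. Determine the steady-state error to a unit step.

0

The open loop G_c(s)P(s) has a pole at the origin (type 1), so the static position error constant is infinite and e_ss = 1/(1+∞) = 0.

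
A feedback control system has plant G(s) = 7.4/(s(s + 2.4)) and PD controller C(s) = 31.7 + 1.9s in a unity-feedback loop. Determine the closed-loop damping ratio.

Forward path: (31.7 + 1.9s)·7.4/(s(s+2.4)). The closed-loop characteristic equation is s² + (2.4 + 7.4·1.9)s + 7.4·31.7 = 0.
That is s² + 16.46s + 234.6 = 0, so ω_n = 15.32 rad/s and ζ = 16.46/(2·15.32) = 0.5373.

ζ = 0.537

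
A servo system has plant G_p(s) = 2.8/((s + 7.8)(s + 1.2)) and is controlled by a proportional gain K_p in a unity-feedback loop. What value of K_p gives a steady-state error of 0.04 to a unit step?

K_p = 80.2

For a type-0 loop with proportional control, e_ss = 1/(1 + K_p·G_p(0)).
G_p(0) = 0.2991. Require 1/(1 + K_p·0.2991) = 0.04, so 1 + 0.2991·K_p = 25.
K_p = (25 − 1)/0.2991 = 80.2.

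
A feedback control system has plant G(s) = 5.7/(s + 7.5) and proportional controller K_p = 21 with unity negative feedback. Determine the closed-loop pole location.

s = -127.2

Closed-loop transfer function: T(s) = K_p·G(s)/(1 + K_p·G(s)) = 119.7/(s + 7.5 + 119.7) = 119.7/(s + 127.2).
The closed-loop pole is at s = −127.2.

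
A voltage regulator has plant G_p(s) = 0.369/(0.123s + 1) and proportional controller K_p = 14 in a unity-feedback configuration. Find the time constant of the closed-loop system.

Closed loop: T(s) = K_p·G_p/(1+K_p·G_p) = 5.166/(0.123s + 1 + 5.166), with pole at s = −(1 + 5.166)/0.123 = −50.13.
Closed-loop time constant τ = 1/50.13 = 0.0199 s.

τ = 0.0199 s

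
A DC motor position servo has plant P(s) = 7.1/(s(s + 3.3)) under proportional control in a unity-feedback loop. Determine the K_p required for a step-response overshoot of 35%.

K_p = 3.82

From %OS = 100·exp(−πζ/√(1−ζ²)) = 35%, ζ = −ln(0.35)/√(π²+ln²(0.35)) = 0.3169.
Characteristic equation s² + 3.3s + 7.1K_p = 0 gives ζ = 3.3/(2√(7.1K_p)).
Setting ζ = 0.3169: √(7.1K_p) = 3.3/(2·0.3169) = 5.206, so K_p = 27.1/7.1 = 3.82.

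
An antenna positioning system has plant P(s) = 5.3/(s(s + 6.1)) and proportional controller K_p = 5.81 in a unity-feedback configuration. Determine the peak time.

From 1 + K_pP(s) = 0: s² + 6.1s + 30.79 = 0 ⇒ ω_n = 5.549, ζ = 0.5496.
Damped frequency ω_d = ω_n√(1−ζ²) = 4.636 rad/s, so peak time T_p = π/ω_d = 0.678 s.

T_p = 0.678 s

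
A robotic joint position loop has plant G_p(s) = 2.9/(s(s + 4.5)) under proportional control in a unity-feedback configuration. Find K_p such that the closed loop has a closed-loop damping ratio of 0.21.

Closed-loop characteristic equation: s² + 4.5s + K_p·2.9 = 0.
So ω_n = √(2.9K_p) and 2ζω_n = 4.5, giving ζ = 4.5/(2√(2.9K_p)).
Setting ζ = 0.21: √(2.9K_p) = 4.5/(2·0.21) = 10.71, so K_p = 114.8/2.9 = 39.6.

K_p = 39.6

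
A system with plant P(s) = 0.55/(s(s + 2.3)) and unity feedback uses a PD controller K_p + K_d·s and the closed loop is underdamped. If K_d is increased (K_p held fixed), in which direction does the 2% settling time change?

decrease

Characteristic equation s² + (2.3 + 0.55K_d)s + 0.55K_p = 0: raising K_d increases ζω_n = (2.3+0.55K_d)/2 while the loop stays underdamped, so T_s ≈ 4/(ζω_n) decreases.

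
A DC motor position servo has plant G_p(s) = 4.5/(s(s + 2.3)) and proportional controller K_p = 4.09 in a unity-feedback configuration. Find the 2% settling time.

T_s ≈ 3.48 s

Closed-loop characteristic equation: s² + 2.3s + 18.41 = 0, so ω_n = 4.29 rad/s and ζ = 2.3/(2·4.29) = 0.2681.
2% settling time T_s ≈ 4/(ζω_n) = 4/1.15 = 3.48 s.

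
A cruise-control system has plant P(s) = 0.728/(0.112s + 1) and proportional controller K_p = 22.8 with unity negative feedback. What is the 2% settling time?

T_s ≈ 0.0255 s

Closed loop: T(s) = K_p·P/(1+K_p·P) = 16.6/(0.112s + 1 + 16.6), with pole at s = −(1 + 16.6)/0.112 = −157.1.
τ = 1/157.1 = 0.006364 s, so 2% settling time ≈ 4τ = 0.0255 s.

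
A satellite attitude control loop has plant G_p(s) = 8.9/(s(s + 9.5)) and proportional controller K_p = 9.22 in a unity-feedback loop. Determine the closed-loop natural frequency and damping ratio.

ω_n = 9.06 rad/s, ζ = 0.524

The closed-loop denominator is s(s+9.5) + 9.22·8.9 = s² + 9.5s + 82.06.
So ω_n² = 82.06 ⇒ ω_n = 9.059 rad/s, and ζ = 9.5/(2ω_n) = 0.524.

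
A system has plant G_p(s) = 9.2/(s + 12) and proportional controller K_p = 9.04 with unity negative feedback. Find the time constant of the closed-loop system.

Closed-loop transfer function: T(s) = K_p·G_p(s)/(1 + K_p·G_p(s)) = 83.17/(s + 12 + 83.17) = 83.17/(s + 95.17).
Time constant τ = 1/95.17 = 0.0105 s.

τ = 0.0105 s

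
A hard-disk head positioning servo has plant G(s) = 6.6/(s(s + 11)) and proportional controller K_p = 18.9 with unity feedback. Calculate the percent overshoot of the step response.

Closed-loop characteristic equation: s² + 11s + 124.7 = 0, so ω_n = 11.17 rad/s and ζ = 11/(2·11.17) = 0.4924.
%OS = 100·exp(−πζ/√(1−ζ²)) = 100·exp(−π·0.4924/√0.7575) = 16.9%.

16.9%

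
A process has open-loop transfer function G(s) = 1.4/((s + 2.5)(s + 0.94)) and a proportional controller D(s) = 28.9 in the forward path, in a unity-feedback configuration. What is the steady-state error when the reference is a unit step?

0.0549

The loop is type 0. Static position error constant K_pos = D(0)·G(0) = 28.9·0.5957 = 17.22.
Steady-state error to a unit step: e_ss = 1/(1+K_pos) = 1/18.22 = 0.0549.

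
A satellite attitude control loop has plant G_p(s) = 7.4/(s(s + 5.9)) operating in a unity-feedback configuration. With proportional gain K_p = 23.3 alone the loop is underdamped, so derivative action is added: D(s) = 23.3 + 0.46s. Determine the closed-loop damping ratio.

Forward path: (23.3 + 0.46s)·7.4/(s(s+5.9)). The closed-loop characteristic equation is s² + (5.9 + 7.4·0.46)s + 7.4·23.3 = 0.
That is s² + 9.304s + 172.4 = 0, so ω_n = 13.13 rad/s and ζ = 9.304/(2·13.13) = 0.3543.

ζ = 0.354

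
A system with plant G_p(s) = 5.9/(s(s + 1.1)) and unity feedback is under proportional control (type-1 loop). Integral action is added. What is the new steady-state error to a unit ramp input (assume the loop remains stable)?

The integrator raises the loop to type 2, so K_v → ∞ and e_ss to a ramp is zero.

0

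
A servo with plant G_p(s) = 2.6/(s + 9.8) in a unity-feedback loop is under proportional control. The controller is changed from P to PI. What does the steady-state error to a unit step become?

0

Adding integral action puts a pole at s = 0 in the forward path, raising the system type to 1; a type-1 loop has zero steady-state error to a step.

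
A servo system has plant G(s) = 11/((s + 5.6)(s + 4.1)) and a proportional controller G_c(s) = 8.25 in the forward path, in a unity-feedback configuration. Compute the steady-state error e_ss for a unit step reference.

0.202

The loop is type 0. Static position error constant K_pos = G_c(0)·G(0) = 8.25·0.4791 = 3.953.
Steady-state error to a unit step: e_ss = 1/(1+K_pos) = 1/4.953 = 0.202.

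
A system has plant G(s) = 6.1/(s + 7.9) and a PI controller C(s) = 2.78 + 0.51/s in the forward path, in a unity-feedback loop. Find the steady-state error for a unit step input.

The open loop C(s)G(s) has a pole at the origin (type 1), so the static position error constant is infinite and e_ss = 1/(1+∞) = 0.

0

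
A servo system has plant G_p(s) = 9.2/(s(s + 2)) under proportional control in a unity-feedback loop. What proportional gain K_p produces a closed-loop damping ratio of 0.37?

Closed-loop characteristic equation: s² + 2s + K_p·9.2 = 0.
So ω_n = √(9.2K_p) and 2ζω_n = 2, giving ζ = 2/(2√(9.2K_p)).
Setting ζ = 0.37: √(9.2K_p) = 2/(2·0.37) = 2.703, so K_p = 7.305/9.2 = 0.794.

K_p = 0.794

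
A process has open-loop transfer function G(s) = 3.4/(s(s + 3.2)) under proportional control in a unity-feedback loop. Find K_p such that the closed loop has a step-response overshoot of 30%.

K_p = 5.88

From %OS = 100·exp(−πζ/√(1−ζ²)) = 30%, ζ = −ln(0.3)/√(π²+ln²(0.3)) = 0.3579.
Characteristic equation s² + 3.2s + 3.4K_p = 0 gives ζ = 3.2/(2√(3.4K_p)).
Setting ζ = 0.3579: √(3.4K_p) = 3.2/(2·0.3579) = 4.471, so K_p = 19.99/3.4 = 5.88.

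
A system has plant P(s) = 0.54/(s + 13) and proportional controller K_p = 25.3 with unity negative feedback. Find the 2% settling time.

T_s ≈ 0.15 s

Closed-loop transfer function: T(s) = K_p·P(s)/(1 + K_p·P(s)) = 13.66/(s + 13 + 13.66) = 13.66/(s + 26.66).
Time constant τ = 1/26.66 = 0.03751 s, so the 2% settling time is about 4τ = 0.15 s.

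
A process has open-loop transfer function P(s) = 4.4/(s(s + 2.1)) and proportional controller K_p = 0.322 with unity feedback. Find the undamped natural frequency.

With unity feedback the closed-loop characteristic equation is s² + 2.1s + 0.322·4.4 = s² + 2.1s + 1.417 = 0.
So ω_n² = 1.417 ⇒ ω_n = 1.19 rad/s, and ζ = 2.1/(2ω_n) = 0.882.

ω_n = 1.19 rad/s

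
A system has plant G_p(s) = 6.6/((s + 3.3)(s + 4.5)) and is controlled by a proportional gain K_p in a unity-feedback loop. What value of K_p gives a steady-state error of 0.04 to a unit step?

Steady-state error for a unit step on this type-0 loop is 1/(1 + K_p·G_p(0)).
G_p(0) = 0.4444. Require 1/(1 + K_p·0.4444) = 0.04, so 1 + 0.4444·K_p = 25.
K_p = (25 − 1)/0.4444 = 54.

K_p = 54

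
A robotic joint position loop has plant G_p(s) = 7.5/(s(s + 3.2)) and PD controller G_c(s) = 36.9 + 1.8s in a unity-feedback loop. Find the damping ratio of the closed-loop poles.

ζ = 0.502

Forward path: (36.9 + 1.8s)·7.5/(s(s+3.2)). The closed-loop characteristic equation is s² + (3.2 + 7.5·1.8)s + 7.5·36.9 = 0.
That is s² + 16.7s + 276.8 = 0, so ω_n = 16.64 rad/s and ζ = 16.7/(2·16.64) = 0.5019.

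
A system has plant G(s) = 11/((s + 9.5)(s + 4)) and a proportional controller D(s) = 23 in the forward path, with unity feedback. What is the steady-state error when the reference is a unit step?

0.131

The loop is type 0. Static position error constant K_pos = D(0)·G(0) = 23·0.2895 = 6.658.
Steady-state error to a unit step: e_ss = 1/(1+K_pos) = 1/7.658 = 0.131.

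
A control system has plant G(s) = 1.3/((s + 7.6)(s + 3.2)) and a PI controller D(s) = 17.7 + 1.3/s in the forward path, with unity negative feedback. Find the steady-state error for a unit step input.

The open loop D(s)G(s) has a pole at the origin (type 1), so the static position error constant is infinite and e_ss = 1/(1+∞) = 0.

0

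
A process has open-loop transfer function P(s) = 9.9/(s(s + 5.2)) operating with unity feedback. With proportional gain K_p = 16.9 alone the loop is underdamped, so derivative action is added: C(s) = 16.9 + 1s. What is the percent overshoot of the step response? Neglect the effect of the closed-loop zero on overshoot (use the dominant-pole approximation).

Forward path: (16.9 + 1s)·9.9/(s(s+5.2)). The closed-loop characteristic equation is s² + (5.2 + 9.9·1)s + 9.9·16.9 = 0.
That is s² + 15.1s + 167.3 = 0, so ω_n = 12.93 rad/s and ζ = 15.1/(2·12.93) = 0.5837.
%OS = 100·exp(−πζ/√(1−ζ²)) = 10.5%.

10.5%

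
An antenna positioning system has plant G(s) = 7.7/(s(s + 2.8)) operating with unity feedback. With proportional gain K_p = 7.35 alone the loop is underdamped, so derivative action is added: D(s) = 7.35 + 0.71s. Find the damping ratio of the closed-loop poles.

ζ = 0.549

Forward path: (7.35 + 0.71s)·7.7/(s(s+2.8)). The closed-loop characteristic equation is s² + (2.8 + 7.7·0.71)s + 7.7·7.35 = 0.
That is s² + 8.267s + 56.59 = 0, so ω_n = 7.523 rad/s and ζ = 8.267/(2·7.523) = 0.5495.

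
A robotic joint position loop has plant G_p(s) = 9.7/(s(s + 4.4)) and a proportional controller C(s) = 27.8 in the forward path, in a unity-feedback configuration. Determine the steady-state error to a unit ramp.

The loop has one pole at the origin (type 1). Velocity error constant K_v = lim_{s→0} s·C(s)G_p(s) = 27.8·9.7/4.4 = 61.29.
Steady-state error to a unit ramp: e_ss = 1/K_v = 0.0163.

0.0163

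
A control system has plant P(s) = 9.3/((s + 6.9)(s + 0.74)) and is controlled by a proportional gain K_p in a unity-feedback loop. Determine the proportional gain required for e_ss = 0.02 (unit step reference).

K_p = 26.9

Steady-state error for a unit step on this type-0 loop is 1/(1 + K_p·P(0)).
P(0) = 1.821. Require 1/(1 + K_p·1.821) = 0.02, so 1 + 1.821·K_p = 50.
K_p = (50 − 1)/1.821 = 26.9.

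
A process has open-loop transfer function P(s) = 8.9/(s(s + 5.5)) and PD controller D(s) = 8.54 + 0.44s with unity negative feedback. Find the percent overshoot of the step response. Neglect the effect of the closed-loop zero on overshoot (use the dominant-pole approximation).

13.3%

Forward path: (8.54 + 0.44s)·8.9/(s(s+5.5)). The closed-loop characteristic equation is s² + (5.5 + 8.9·0.44)s + 8.9·8.54 = 0.
That is s² + 9.416s + 76.01 = 0, so ω_n = 8.718 rad/s and ζ = 9.416/(2·8.718) = 0.54.
%OS = 100·exp(−πζ/√(1−ζ²)) = 13.3%.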